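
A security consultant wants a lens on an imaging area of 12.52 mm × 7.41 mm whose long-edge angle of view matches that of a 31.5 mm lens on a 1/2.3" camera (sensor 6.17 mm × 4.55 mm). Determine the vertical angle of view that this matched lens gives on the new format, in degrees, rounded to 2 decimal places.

Equal long-edge AOV ⇒ f₂ = f₁ · 12.52/6.17 = 31.5 × 2.02917 ≈ 63.9190 mm.
Vertical AOV on the new format = 2·arctan(7.41 / (2 × 63.9190)) = 2·arctan(0.05796) ≈ 6.6348°.

6.63°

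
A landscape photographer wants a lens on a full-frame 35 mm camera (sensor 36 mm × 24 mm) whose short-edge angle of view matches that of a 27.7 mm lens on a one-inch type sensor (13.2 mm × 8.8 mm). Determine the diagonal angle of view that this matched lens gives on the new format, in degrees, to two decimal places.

31.96°

Equal short-edge AOV ⇒ f₂ = f₁ · 24/8.8 = 27.7 × 2.72727 ≈ 75.5455 mm.
Sensor diagonal = √(36² + 24²) = √1872.0000 ≈ 43.2666 mm.
Diagonal AOV on the new format = 2·arctan(43.2666 / (2 × 75.5455)) = 2·arctan(0.28636) ≈ 31.9593°.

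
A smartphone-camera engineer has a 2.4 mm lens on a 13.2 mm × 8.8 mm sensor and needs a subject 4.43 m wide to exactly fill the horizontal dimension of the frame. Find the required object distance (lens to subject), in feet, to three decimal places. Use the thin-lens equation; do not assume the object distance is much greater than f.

2.650 ft

W: 4.43 m = 4430 mm.
Magnification m = w/W = dᵢ/dₒ; combined with 1/f = 1/dₒ + 1/dᵢ this gives dₒ = f·(1 + W/w).
dₒ = 2.4 mm × (1 + 4430/13.2) = 2.4 × 336.6061 ≈ 807.855 mm = 807.855/304.8 ft = 2.65044 ft.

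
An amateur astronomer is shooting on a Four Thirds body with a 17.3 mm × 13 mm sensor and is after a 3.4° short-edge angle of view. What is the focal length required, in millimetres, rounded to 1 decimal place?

From α = 2·arctan(h/2f) we get f = h / (2·tan(α/2)).
With h = 13 mm and α/2 = 1.7°, tan(α/2) ≈ 0.02968, so f ≈ 13 / 0.05936 ≈ 219.0078 mm.

219.0 mm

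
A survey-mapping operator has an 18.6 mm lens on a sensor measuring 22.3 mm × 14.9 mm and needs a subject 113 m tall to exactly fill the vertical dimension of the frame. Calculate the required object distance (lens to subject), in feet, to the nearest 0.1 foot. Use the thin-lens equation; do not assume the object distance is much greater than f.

462.9 ft

W: 113 m = 113000 mm.
Magnification m = h/W = dᵢ/dₒ; combined with 1/f = 1/dₒ + 1/dᵢ this gives dₒ = f·(1 + W/h).
dₒ = 18.6 mm × (1 + 113000/14.9) = 18.6 × 7584.8926 ≈ 141079.003 mm = 141079.003/304.8 ft = 462.858 ft.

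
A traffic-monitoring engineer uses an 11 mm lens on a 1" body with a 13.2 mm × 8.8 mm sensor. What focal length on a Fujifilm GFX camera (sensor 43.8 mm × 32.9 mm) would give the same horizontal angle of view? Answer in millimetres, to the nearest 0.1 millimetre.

36.5 mm

Equal angle of view means equal width/f ratio, so f₂ = f₁ · (width₂/width₁) = 11 × 43.8/13.2.
f₂ = 11 × 3.31818 ≈ 36.500 mm.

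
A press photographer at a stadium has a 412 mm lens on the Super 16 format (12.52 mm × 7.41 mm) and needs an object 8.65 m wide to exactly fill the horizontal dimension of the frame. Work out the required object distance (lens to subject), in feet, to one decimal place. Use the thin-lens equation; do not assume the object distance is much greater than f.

W: 8.65 m = 8650 mm.
Magnification m = w/W = dᵢ/dₒ; combined with 1/f = 1/dₒ + 1/dᵢ this gives dₒ = f·(1 + W/w).
dₒ = 412 mm × (1 + 8650/12.52) = 412 × 691.8946 ≈ 285060.562 mm = 285060.562/304.8 ft = 935.238 ft.

935.2 ft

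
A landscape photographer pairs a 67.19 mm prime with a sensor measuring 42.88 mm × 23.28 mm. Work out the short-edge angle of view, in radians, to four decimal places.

Angle of view α = 2·arctan(h/2f) with h = 23.28 mm and f = 67.19 mm.
h/2f = 0.17324; arctan(0.17324) ≈ 0.1715 rad, so α ≈ 0.3431 rad.

0.3431 rad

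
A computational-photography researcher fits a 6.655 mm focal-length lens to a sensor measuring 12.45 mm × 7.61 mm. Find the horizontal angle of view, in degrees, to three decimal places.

86.176°

Angle of view α = 2·arctan(w/2f) with w = 12.45 mm and f = 6.655 mm.
w/2f = 0.93539; arctan(0.93539) ≈ 43.0879°, so α ≈ 86.1758°.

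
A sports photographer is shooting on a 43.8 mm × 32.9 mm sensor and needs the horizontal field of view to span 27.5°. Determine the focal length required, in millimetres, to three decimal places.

89.498 mm

From α = 2·arctan(w/2f) we get f = w / (2·tan(α/2)).
With w = 43.8 mm and α/2 = 13.75°, tan(α/2) ≈ 0.24470, so f ≈ 43.8 / 0.48940 ≈ 89.4979 mm.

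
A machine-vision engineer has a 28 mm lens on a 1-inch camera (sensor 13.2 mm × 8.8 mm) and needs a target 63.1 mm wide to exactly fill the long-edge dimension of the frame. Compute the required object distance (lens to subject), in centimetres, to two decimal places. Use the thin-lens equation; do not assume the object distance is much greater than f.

Magnification m = w/W = dᵢ/dₒ; combined with 1/f = 1/dₒ + 1/dᵢ this gives dₒ = f·(1 + W/w).
dₒ = 28 mm × (1 + 63.1/13.2) = 28 × 5.7803 ≈ 161.848 mm = 16.1848 cm.

16.18 cm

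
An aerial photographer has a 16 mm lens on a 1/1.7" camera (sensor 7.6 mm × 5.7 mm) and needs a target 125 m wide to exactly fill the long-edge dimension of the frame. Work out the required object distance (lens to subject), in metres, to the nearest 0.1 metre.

W: 125 m = 125000 mm.
Magnification m = w/W = dᵢ/dₒ; combined with 1/f = 1/dₒ + 1/dᵢ this gives dₒ = f·(1 + W/w).
dₒ = 16 mm × (1 + 125000/7.6) = 16 × 16448.3684 ≈ 263173.895 mm = 263.174 m.

263.2 m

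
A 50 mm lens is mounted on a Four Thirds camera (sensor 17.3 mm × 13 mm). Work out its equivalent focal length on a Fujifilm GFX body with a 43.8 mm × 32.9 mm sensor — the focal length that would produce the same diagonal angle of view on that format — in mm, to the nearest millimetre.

Sensor diagonal = √(17.3² + 13²) = √468.2900 ≈ 21.6400 mm.
Sensor diagonal = √(43.8² + 32.9²) = √3000.8500 ≈ 54.7800 mm.
Equal angle of view means equal diagonal/f ratio, so f₂ = f₁ · (diagonal₂/diagonal₁) = 50 × 54.7800/21.6400.
f₂ = 50 × 2.53142 ≈ 126.571 mm.

127 mm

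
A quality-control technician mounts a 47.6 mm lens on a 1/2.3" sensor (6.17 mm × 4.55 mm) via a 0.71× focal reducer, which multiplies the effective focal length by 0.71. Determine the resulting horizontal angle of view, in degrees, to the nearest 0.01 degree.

10.43°

Effective focal length f = 47.6 × 0.71 = 33.796 mm.
α = 2·arctan(6.17 / (2 × 33.796)) = 2·arctan(0.09128) ≈ 10.4314°.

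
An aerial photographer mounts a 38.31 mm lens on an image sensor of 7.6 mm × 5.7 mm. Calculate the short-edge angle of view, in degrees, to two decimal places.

8.51°

Angle of view α = 2·arctan(h/2f) with h = 5.7 mm and f = 38.31 mm.
h/2f = 0.07439; arctan(0.07439) ≈ 4.2546°, so α ≈ 8.5091°.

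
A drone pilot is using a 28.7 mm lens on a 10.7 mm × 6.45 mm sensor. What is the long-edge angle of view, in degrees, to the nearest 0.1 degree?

21.1°

Angle of view α = 2·arctan(w/2f) with w = 10.7 mm and f = 28.7 mm.
w/2f = 0.18641; arctan(0.18641) ≈ 10.5594°, so α ≈ 21.1188°.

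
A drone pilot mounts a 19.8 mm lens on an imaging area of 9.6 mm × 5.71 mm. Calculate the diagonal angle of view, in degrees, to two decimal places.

31.50°

Sensor diagonal = √(9.6² + 5.71²) = √124.7641 ≈ 11.1698 mm.
Angle of view α = 2·arctan(d/2f) with d = 11.1698 mm and f = 19.8 mm.
d/2f = 0.28207; arctan(0.28207) ≈ 15.7519°, so α ≈ 31.5038°.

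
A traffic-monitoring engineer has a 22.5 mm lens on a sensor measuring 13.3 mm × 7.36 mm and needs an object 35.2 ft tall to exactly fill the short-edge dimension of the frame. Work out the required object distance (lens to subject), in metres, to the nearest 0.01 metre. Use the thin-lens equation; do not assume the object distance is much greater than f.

W: 35.2 ft × 304.8 mm/ft = 10728.96 mm.
Magnification m = h/W = dᵢ/dₒ; combined with 1/f = 1/dₒ + 1/dᵢ this gives dₒ = f·(1 + W/h).
dₒ = 22.5 mm × (1 + 10729/7.36) = 22.5 × 1458.7391 ≈ 32821.629 mm = 32.8216 m.

32.82 m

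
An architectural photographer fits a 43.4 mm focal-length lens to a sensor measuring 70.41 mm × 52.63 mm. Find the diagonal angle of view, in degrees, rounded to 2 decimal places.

Sensor diagonal = √(70.41² + 52.63²) = √7727.4850 ≈ 87.9061 mm.
Angle of view α = 2·arctan(d/2f) with d = 87.9061 mm and f = 43.4 mm.
d/2f = 1.01274; arctan(1.01274) ≈ 45.3628°, so α ≈ 90.7255°.

90.73°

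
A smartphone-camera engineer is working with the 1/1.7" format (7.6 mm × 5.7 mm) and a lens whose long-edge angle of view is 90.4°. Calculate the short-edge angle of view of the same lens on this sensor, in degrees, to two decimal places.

From the long-edge AOV: f = 7.6 / (2·tan(45.2°)) = 7.6 / 2.01401 ≈ 3.7736 mm.
Short-edge AOV = 2·arctan(5.7 / (2 × 3.7736)) = 2·arctan(0.75525) ≈ 74.1242°.

74.12°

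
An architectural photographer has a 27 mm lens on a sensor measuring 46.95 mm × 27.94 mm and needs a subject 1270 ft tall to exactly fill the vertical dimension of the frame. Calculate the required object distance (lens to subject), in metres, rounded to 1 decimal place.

W: 1270 ft × 304.8 mm/ft = 387095.99 mm.
Magnification m = h/W = dᵢ/dₒ; combined with 1/f = 1/dₒ + 1/dᵢ this gives dₒ = f·(1 + W/h).
dₒ = 27 mm × (1 + 387096/27.94) = 27 × 13855.5450 ≈ 374099.715 mm = 374.1 m.

374.1 m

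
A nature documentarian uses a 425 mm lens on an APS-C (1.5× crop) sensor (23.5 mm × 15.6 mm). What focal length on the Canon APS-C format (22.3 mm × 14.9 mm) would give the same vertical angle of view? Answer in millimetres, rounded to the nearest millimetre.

406 mm

Equal angle of view means equal height/f ratio, so f₂ = f₁ · (height₂/height₁) = 425 × 14.9/15.6.
f₂ = 425 × 0.95513 ≈ 405.929 mm.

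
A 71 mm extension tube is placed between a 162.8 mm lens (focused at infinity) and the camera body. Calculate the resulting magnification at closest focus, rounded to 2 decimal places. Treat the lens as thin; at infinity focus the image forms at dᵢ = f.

The tube moves the image plane from f to f + e, so dᵢ = 162.8 + 71 = 233.8 mm. Focus is achieved when 1/f = 1/dₒ + 1/dᵢ, giving dₒ = 1/(1/f − 1/(f+e)).
Magnification m = dᵢ/dₒ = (f+e)·(1/f − 1/(f+e)) = e/f = 71/162.8 ≈ 0.4361.

0.44×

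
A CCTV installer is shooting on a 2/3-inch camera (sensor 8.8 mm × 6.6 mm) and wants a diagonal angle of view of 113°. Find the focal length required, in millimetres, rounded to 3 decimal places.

Sensor diagonal = √(8.8² + 6.6²) = √121.0000 ≈ 11.0000 mm.
From α = 2·arctan(d/2f) we get f = d / (2·tan(α/2)).
With d = 11.0000 mm and α/2 = 56.5°, tan(α/2) ≈ 1.51084, so f ≈ 11.0000 / 3.02167 ≈ 3.6404 mm.

3.640 mm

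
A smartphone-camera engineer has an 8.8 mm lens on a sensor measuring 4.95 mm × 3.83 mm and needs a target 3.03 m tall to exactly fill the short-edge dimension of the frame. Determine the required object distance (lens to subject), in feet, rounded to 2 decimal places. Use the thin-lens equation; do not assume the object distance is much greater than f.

W: 3.03 m = 3030 mm.
Magnification m = h/W = dᵢ/dₒ; combined with 1/f = 1/dₒ + 1/dᵢ this gives dₒ = f·(1 + W/h).
dₒ = 8.8 mm × (1 + 3030/3.83) = 8.8 × 792.1227 ≈ 6970.680 mm = 6970.680/304.8 ft = 22.8697 ft.

22.87 ft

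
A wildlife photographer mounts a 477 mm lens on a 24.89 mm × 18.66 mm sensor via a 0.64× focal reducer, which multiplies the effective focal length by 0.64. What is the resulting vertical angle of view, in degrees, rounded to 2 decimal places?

3.50°

Effective focal length f = 477 × 0.64 = 305.28 mm.
α = 2·arctan(18.66 / (2 × 305.28)) = 2·arctan(0.03056) ≈ 3.5011°.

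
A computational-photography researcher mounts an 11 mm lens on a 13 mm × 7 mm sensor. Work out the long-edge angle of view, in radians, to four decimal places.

1.0674 rad

Angle of view α = 2·arctan(w/2f) with w = 13 mm and f = 11 mm.
w/2f = 0.59091; arctan(0.59091) ≈ 0.5337 rad, so α ≈ 1.0674 rad.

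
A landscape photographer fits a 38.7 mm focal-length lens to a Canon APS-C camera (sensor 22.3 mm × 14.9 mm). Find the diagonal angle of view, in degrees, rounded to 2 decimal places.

Sensor diagonal = √(22.3² + 14.9²) = √719.3000 ≈ 26.8198 mm.
Angle of view α = 2·arctan(d/2f) with d = 26.8198 mm and f = 38.7 mm.
d/2f = 0.34651; arctan(0.34651) ≈ 19.1116°, so α ≈ 38.2233°.

38.22°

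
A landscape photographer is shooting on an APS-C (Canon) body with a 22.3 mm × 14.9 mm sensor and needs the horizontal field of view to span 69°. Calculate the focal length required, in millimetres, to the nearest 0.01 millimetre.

From α = 2·arctan(w/2f) we get f = w / (2·tan(α/2)).
With w = 22.3 mm and α/2 = 34.5°, tan(α/2) ≈ 0.68728, so f ≈ 22.3 / 1.37456 ≈ 16.2234 mm.

16.22 mm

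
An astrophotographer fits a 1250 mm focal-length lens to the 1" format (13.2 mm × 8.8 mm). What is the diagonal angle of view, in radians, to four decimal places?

Sensor diagonal = √(13.2² + 8.8²) = √251.6800 ≈ 15.8644 mm.
Angle of view α = 2·arctan(d/2f) with d = 15.8644 mm and f = 1250 mm.
d/2f = 0.00635; arctan(0.00635) ≈ 0.0063 rad, so α ≈ 0.0127 rad.

0.0127 rad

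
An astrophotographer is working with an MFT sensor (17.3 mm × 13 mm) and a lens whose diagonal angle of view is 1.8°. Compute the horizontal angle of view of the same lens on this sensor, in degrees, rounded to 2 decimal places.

Sensor diagonal = √(17.3² + 13²) = √468.2900 ≈ 21.6400 mm.
From the diagonal AOV: f = 21.6400 / (2·tan(0.9°)) = 21.6400 / 0.03142 ≈ 688.7662 mm.
Horizontal AOV = 2·arctan(17.3 / (2 × 688.7662)) = 2·arctan(0.01256) ≈ 1.4390°.

1.44°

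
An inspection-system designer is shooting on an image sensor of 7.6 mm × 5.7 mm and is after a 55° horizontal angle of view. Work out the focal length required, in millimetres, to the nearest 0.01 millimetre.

From α = 2·arctan(w/2f) we get f = w / (2·tan(α/2)).
With w = 7.6 mm and α/2 = 27.5°, tan(α/2) ≈ 0.52057, so f ≈ 7.6 / 1.04113 ≈ 7.2997 mm.

7.30 mm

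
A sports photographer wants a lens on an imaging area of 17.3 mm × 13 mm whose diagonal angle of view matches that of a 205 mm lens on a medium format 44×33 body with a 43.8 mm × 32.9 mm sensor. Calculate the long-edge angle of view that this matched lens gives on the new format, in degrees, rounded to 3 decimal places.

Sensor diagonal = √(43.8² + 32.9²) = √3000.8500 ≈ 54.7800 mm.
Sensor diagonal = √(17.3² + 13²) = √468.2900 ≈ 21.6400 mm.
Equal diagonal AOV ⇒ f₂ = f₁ · 21.6400/54.7800 = 205 × 0.39503 ≈ 80.9821 mm.
Long-edge AOV on the new format = 2·arctan(17.3 / (2 × 80.9821)) = 2·arctan(0.10681) ≈ 12.1937°.

12.194°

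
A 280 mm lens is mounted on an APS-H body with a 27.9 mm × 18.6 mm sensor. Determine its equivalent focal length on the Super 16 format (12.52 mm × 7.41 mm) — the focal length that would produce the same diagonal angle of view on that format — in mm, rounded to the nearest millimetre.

121 mm

Sensor diagonal = √(27.9² + 18.6²) = √1124.3700 ≈ 33.5316 mm.
Sensor diagonal = √(12.52² + 7.41²) = √211.6585 ≈ 14.5485 mm.
Equal angle of view means equal diagonal/f ratio, so f₂ = f₁ · (diagonal₂/diagonal₁) = 280 × 14.5485/33.5316.
f₂ = 280 × 0.43387 ≈ 121.485 mm.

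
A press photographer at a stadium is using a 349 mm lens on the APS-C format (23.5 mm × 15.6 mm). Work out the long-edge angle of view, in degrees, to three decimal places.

Angle of view α = 2·arctan(w/2f) with w = 23.5 mm and f = 349 mm.
w/2f = 0.03367; arctan(0.03367) ≈ 1.9283°, so α ≈ 3.8566°.

3.857°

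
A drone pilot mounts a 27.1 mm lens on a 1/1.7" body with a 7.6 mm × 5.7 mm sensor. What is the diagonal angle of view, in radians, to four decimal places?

Sensor diagonal = √(7.6² + 5.7²) = √90.2500 ≈ 9.5000 mm.
Angle of view α = 2·arctan(d/2f) with d = 9.5000 mm and f = 27.1 mm.
d/2f = 0.17528; arctan(0.17528) ≈ 0.1735 rad, so α ≈ 0.3470 rad.

0.3470 rad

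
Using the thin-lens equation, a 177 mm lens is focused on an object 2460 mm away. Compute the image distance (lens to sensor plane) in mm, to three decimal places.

1/dᵢ = 1/f − 1/dₒ = 1/177 − 1/2460 = 0.0052432 mm⁻¹.
dᵢ = 1/0.0052432 ≈ 190.7227 mm.

190.723 mm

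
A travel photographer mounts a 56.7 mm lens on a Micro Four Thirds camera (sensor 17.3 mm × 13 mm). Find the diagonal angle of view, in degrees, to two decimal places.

21.61°

Sensor diagonal = √(17.3² + 13²) = √468.2900 ≈ 21.6400 mm.
Angle of view α = 2·arctan(d/2f) with d = 21.6400 mm and f = 56.7 mm.
d/2f = 0.19083; arctan(0.19083) ≈ 10.8038°, so α ≈ 21.6076°.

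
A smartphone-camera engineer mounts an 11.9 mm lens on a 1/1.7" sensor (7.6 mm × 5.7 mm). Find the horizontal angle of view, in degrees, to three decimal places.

Angle of view α = 2·arctan(w/2f) with w = 7.6 mm and f = 11.9 mm.
w/2f = 0.31933; arctan(0.31933) ≈ 17.7097°, so α ≈ 35.4194°.

35.419°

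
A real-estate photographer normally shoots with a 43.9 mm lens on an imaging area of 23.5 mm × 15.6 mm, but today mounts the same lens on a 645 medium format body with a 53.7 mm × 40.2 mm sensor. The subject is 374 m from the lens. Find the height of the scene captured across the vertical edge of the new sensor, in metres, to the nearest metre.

The focal length stays 43.9 mm; the relevant sensor dimension is now h = 40.2 mm. Object distance dₒ = 374 m = 374000 mm.
Thin-lens field height W = h·(dₒ − f)/f = 40.2 × (374000 − 43.9)/43.9 ≈ 342438.160 mm = 342.438 m.

342 m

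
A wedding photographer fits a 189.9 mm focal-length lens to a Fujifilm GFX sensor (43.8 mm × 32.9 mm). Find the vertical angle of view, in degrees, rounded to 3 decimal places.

Angle of view α = 2·arctan(h/2f) with h = 32.9 mm and f = 189.9 mm.
h/2f = 0.08662; arctan(0.08662) ≈ 4.9509°, so α ≈ 9.9017°.

9.902°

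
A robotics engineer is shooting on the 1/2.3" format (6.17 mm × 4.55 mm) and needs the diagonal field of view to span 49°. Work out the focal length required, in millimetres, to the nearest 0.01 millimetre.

Sensor diagonal = √(6.17² + 4.55²) = √58.7714 ≈ 7.6663 mm.
From α = 2·arctan(d/2f) we get f = d / (2·tan(α/2)).
With d = 7.6663 mm and α/2 = 24.5°, tan(α/2) ≈ 0.45573, so f ≈ 7.6663 / 0.91145 ≈ 8.4110 mm.

8.41 mm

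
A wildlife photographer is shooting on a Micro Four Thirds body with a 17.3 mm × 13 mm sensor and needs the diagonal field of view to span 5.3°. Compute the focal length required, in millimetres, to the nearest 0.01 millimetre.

Sensor diagonal = √(17.3² + 13²) = √468.2900 ≈ 21.6400 mm.
From α = 2·arctan(d/2f) we get f = d / (2·tan(α/2)).
With d = 21.6400 mm and α/2 = 2.65°, tan(α/2) ≈ 0.04628, so f ≈ 21.6400 / 0.09257 ≈ 233.7730 mm.

233.77 mm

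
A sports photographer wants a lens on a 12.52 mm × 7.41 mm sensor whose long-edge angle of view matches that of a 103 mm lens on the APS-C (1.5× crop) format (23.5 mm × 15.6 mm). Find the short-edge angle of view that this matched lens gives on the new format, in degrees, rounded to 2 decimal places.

7.73°

Equal long-edge AOV ⇒ f₂ = f₁ · 12.52/23.5 = 103 × 0.53277 ≈ 54.8749 mm.
Short-edge AOV on the new format = 2·arctan(7.41 / (2 × 54.8749)) = 2·arctan(0.06752) ≈ 7.7252°.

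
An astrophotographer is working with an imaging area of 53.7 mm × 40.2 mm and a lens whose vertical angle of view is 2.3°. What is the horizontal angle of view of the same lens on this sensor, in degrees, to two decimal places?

From the vertical AOV: f = 40.2 / (2·tan(1.15°)) = 40.2 / 0.04015 ≈ 1001.2961 mm.
Horizontal AOV = 2·arctan(53.7 / (2 × 1001.2961)) = 2·arctan(0.02682) ≈ 3.0721°.

3.07°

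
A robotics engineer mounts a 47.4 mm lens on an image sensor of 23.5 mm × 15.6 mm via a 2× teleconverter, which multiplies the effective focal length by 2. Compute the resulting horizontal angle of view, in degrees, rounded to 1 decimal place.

14.1°

Effective focal length f = 47.4 × 2 = 94.8 mm.
α = 2·arctan(23.5 / (2 × 94.8)) = 2·arctan(0.12395) ≈ 14.1310°.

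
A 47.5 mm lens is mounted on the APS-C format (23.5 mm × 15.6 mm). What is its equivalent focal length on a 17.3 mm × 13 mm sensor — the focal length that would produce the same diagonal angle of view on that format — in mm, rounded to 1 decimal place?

Sensor diagonal = √(23.5² + 15.6²) = √795.6100 ≈ 28.2066 mm.
Sensor diagonal = √(17.3² + 13²) = √468.2900 ≈ 21.6400 mm.
Equal angle of view means equal diagonal/f ratio, so f₂ = f₁ · (diagonal₂/diagonal₁) = 47.5 × 21.6400/28.2066.
f₂ = 47.5 × 0.76720 ≈ 36.442 mm.

36.4 mm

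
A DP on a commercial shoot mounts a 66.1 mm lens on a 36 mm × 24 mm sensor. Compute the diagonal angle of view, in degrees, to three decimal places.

Sensor diagonal = √(36² + 24²) = √1872.0000 ≈ 43.2666 mm.
Angle of view α = 2·arctan(d/2f) with d = 43.2666 mm and f = 66.1 mm.
d/2f = 0.32728; arctan(0.32728) ≈ 18.1223°, so α ≈ 36.2446°.

36.245°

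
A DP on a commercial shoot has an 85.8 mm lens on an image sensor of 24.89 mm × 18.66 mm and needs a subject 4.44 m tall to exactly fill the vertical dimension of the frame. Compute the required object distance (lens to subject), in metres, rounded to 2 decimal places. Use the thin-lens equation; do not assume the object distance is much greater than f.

W: 4.44 m = 4440 mm.
Magnification m = h/W = dᵢ/dₒ; combined with 1/f = 1/dₒ + 1/dᵢ this gives dₒ = f·(1 + W/h).
dₒ = 85.8 mm × (1 + 4440/18.66) = 85.8 × 238.9421 ≈ 20501.234 mm = 20.5012 m.

20.50 m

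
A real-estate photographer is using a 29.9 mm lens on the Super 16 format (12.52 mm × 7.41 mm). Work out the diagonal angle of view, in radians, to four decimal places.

0.4773 rad

Sensor diagonal = √(12.52² + 7.41²) = √211.6585 ≈ 14.5485 mm.
Angle of view α = 2·arctan(d/2f) with d = 14.5485 mm and f = 29.9 mm.
d/2f = 0.24329; arctan(0.24329) ≈ 0.2386 rad, so α ≈ 0.4773 rad.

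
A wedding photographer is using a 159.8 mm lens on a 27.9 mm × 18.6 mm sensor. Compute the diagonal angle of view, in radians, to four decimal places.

0.2091 rad

Sensor diagonal = √(27.9² + 18.6²) = √1124.3700 ≈ 33.5316 mm.
Angle of view α = 2·arctan(d/2f) with d = 33.5316 mm and f = 159.8 mm.
d/2f = 0.10492; arctan(0.10492) ≈ 0.1045 rad, so α ≈ 0.2091 rad.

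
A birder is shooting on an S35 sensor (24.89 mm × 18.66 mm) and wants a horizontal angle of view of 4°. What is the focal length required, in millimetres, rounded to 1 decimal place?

356.4 mm

From α = 2·arctan(w/2f) we get f = w / (2·tan(α/2)).
With w = 24.89 mm and α/2 = 2°, tan(α/2) ≈ 0.03492, so f ≈ 24.89 / 0.06984 ≈ 356.3782 mm.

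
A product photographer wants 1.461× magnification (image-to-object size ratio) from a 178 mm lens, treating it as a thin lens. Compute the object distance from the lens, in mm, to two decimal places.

With m = dᵢ/dₒ and 1/f = 1/dₒ + 1/dᵢ, substituting dᵢ = m·dₒ gives 1/f = (1 + 1/m)/dₒ, hence dₒ = f·(1 + 1/m).
dₒ = 178 × (1 + 1/1.461) = 178 × 1.68446 ≈ 299.834 mm.

299.83 mm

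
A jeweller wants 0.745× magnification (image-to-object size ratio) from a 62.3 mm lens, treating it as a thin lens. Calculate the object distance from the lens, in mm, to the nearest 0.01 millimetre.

145.92 mm

With m = dᵢ/dₒ and 1/f = 1/dₒ + 1/dᵢ, substituting dᵢ = m·dₒ gives 1/f = (1 + 1/m)/dₒ, hence dₒ = f·(1 + 1/m).
dₒ = 62.3 × (1 + 1/0.745) = 62.3 × 2.34228 ≈ 145.924 mm.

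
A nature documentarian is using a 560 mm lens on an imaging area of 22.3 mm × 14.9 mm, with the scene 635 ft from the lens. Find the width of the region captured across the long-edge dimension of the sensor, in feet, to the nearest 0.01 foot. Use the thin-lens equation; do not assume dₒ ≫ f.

25.21 ft

dₒ: 635 ft × 304.8 mm/ft = 193547.99 mm.
Similar triangles through the lens centre give W/dₒ = w/dᵢ; with 1/f = 1/dₒ + 1/dᵢ this gives W = w·(dₒ − f)/f.
W = 22.3 mm × (193548 − 560) / 560 = 22.3 × 344.6214 ≈ 7685.058 mm = 7685.058/304.8 ft = 25.2134 ft.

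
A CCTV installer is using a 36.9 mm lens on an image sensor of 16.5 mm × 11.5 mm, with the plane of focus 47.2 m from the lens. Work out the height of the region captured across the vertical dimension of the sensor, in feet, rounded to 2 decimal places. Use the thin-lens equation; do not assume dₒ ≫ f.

48.22 ft

dₒ: 47.2 m = 47200 mm.
Similar triangles through the lens centre give W/dₒ = h/dᵢ; with 1/f = 1/dₒ + 1/dᵢ this gives W = h·(dₒ − f)/f.
W = 11.5 mm × (47200 − 36.9) / 36.9 = 11.5 × 1278.1328 ≈ 14698.527 mm = 14698.527/304.8 ft = 48.2235 ft.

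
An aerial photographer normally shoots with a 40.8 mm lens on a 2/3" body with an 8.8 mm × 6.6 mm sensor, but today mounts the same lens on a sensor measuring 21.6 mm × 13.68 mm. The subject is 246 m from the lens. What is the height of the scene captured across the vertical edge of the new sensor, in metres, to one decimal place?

The focal length stays 40.8 mm; the relevant sensor dimension is now h = 13.68 mm. Object distance dₒ = 246 m = 246000 mm.
Thin-lens field height W = h·(dₒ − f)/f = 13.68 × (246000 − 40.8)/40.8 ≈ 82468.673 mm = 82.4687 m.

82.5 m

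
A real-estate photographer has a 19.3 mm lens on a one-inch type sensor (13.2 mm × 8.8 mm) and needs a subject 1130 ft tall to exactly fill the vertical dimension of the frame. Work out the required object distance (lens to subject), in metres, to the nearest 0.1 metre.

W: 1130 ft × 304.8 mm/ft = 344423.99 mm.
Magnification m = h/W = dᵢ/dₒ; combined with 1/f = 1/dₒ + 1/dᵢ this gives dₒ = f·(1 + W/h).
dₒ = 19.3 mm × (1 + 344424/8.8) = 19.3 × 39140.0897 ≈ 755403.730 mm = 755.404 m.

755.4 m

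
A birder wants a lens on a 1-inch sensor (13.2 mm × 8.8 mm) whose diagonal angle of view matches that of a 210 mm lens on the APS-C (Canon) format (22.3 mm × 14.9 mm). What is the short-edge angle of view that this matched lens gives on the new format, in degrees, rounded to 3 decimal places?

Sensor diagonal = √(22.3² + 14.9²) = √719.3000 ≈ 26.8198 mm.
Sensor diagonal = √(13.2² + 8.8²) = √251.6800 ≈ 15.8644 mm.
Equal diagonal AOV ⇒ f₂ = f₁ · 15.8644/26.8198 = 210 × 0.59152 ≈ 124.2192 mm.
Short-edge AOV on the new format = 2·arctan(8.8 / (2 × 124.2192)) = 2·arctan(0.03542) ≈ 4.0573°.

4.057°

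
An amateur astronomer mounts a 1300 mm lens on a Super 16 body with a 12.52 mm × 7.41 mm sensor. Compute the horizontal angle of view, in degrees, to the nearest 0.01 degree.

0.55°

Angle of view α = 2·arctan(w/2f) with w = 12.52 mm and f = 1300 mm.
w/2f = 0.00482; arctan(0.00482) ≈ 0.2759°, so α ≈ 0.5518°.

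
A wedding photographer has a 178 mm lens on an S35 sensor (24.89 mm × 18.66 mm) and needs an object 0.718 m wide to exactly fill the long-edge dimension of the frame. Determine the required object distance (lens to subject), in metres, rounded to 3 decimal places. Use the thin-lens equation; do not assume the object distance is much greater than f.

W: 0.718 m = 718 mm.
Magnification m = w/W = dᵢ/dₒ; combined with 1/f = 1/dₒ + 1/dᵢ this gives dₒ = f·(1 + W/w).
dₒ = 178 mm × (1 + 718/24.89) = 178 × 29.8469 ≈ 5312.753 mm = 5.31275 m.

5.313 m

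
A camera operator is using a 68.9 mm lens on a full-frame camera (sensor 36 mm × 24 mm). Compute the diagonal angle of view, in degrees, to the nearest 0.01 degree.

34.86°

Sensor diagonal = √(36² + 24²) = √1872.0000 ≈ 43.2666 mm.
Angle of view α = 2·arctan(d/2f) with d = 43.2666 mm and f = 68.9 mm.
d/2f = 0.31398; arctan(0.31398) ≈ 17.4313°, so α ≈ 34.8626°.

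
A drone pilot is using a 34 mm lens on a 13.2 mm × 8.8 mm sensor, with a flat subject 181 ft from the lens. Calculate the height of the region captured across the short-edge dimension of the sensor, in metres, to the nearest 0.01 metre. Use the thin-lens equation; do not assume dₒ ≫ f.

14.27 m

dₒ: 181 ft × 304.8 mm/ft = 55168.80 mm.
Similar triangles through the lens centre give W/dₒ = h/dᵢ; with 1/f = 1/dₒ + 1/dᵢ this gives W = h·(dₒ − f)/f.
W = 8.8 mm × (55168.8 − 34) / 34 = 8.8 × 1621.6117 ≈ 14270.183 mm = 14.2702 m.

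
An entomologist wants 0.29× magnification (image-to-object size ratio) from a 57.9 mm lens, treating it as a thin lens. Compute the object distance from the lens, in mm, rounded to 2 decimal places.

With m = dᵢ/dₒ and 1/f = 1/dₒ + 1/dᵢ, substituting dᵢ = m·dₒ gives 1/f = (1 + 1/m)/dₒ, hence dₒ = f·(1 + 1/m).
dₒ = 57.9 × (1 + 1/0.29) = 57.9 × 4.44828 ≈ 257.555 mm.

257.56 mm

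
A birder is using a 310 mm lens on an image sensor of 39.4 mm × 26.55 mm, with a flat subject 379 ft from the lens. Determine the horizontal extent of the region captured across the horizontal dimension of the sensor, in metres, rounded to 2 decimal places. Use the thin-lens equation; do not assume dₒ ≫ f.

14.64 m

dₒ: 379 ft × 304.8 mm/ft = 115519.20 mm.
Similar triangles through the lens centre give W/dₒ = w/dᵢ; with 1/f = 1/dₒ + 1/dᵢ this gives W = w·(dₒ − f)/f.
W = 39.4 mm × (115519 − 310) / 310 = 39.4 × 371.6426 ≈ 14642.717 mm = 14.6427 m.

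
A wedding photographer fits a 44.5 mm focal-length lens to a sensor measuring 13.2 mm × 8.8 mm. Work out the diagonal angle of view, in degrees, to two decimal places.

20.21°

Sensor diagonal = √(13.2² + 8.8²) = √251.6800 ≈ 15.8644 mm.
Angle of view α = 2·arctan(d/2f) with d = 15.8644 mm and f = 44.5 mm.
d/2f = 0.17825; arctan(0.17825) ≈ 10.1069°, so α ≈ 20.2139°.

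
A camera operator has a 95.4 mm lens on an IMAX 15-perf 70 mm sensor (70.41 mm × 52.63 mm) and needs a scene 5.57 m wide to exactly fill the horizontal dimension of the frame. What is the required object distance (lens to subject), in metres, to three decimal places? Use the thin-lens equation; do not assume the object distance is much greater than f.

7.642 m

W: 5.57 m = 5570 mm.
Magnification m = w/W = dᵢ/dₒ; combined with 1/f = 1/dₒ + 1/dᵢ this gives dₒ = f·(1 + W/w).
dₒ = 95.4 mm × (1 + 5570/70.41) = 95.4 × 80.1081 ≈ 7642.311 mm = 7.64231 m.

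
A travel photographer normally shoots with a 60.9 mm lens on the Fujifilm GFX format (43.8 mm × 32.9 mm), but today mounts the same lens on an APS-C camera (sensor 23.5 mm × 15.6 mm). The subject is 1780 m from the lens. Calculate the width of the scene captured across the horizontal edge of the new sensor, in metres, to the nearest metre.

The focal length stays 60.9 mm; the relevant sensor dimension is now w = 23.5 mm. Object distance dₒ = 1780 m = 1.78e+06 mm.
Thin-lens field width W = w·(dₒ − f)/f = 23.5 × (1.78e+06 − 60.9)/60.9 ≈ 686840.211 mm = 686.84 m.

687 m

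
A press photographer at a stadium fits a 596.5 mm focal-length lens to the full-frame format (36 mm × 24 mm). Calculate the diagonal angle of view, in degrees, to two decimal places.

4.15°

Sensor diagonal = √(36² + 24²) = √1872.0000 ≈ 43.2666 mm.
Angle of view α = 2·arctan(d/2f) with d = 43.2666 mm and f = 596.5 mm.
d/2f = 0.03627; arctan(0.03627) ≈ 2.0770°, so α ≈ 4.1541°.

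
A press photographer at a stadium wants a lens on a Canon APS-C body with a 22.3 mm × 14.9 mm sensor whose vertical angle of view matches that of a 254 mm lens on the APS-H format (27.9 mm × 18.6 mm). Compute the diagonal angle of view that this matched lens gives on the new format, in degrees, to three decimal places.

7.541°

Equal vertical AOV ⇒ f₂ = f₁ · 14.9/18.6 = 254 × 0.80108 ≈ 203.4731 mm.
Sensor diagonal = √(22.3² + 14.9²) = √719.3000 ≈ 26.8198 mm.
Diagonal AOV on the new format = 2·arctan(26.8198 / (2 × 203.4731)) = 2·arctan(0.06590) ≈ 7.5412°.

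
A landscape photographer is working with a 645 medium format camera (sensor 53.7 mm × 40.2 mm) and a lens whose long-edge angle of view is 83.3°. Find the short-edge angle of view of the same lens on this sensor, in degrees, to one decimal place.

67.3°

From the long-edge AOV: f = 53.7 / (2·tan(41.65°)) = 53.7 / 1.77881 ≈ 30.1888 mm.
Short-edge AOV = 2·arctan(40.2 / (2 × 30.1888)) = 2·arctan(0.66581) ≈ 67.3122°.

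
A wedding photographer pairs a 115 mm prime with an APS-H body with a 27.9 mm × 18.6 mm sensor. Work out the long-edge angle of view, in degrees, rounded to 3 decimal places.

Angle of view α = 2·arctan(w/2f) with w = 27.9 mm and f = 115 mm.
w/2f = 0.12130; arctan(0.12130) ≈ 6.9164°, so α ≈ 13.8329°.

13.833°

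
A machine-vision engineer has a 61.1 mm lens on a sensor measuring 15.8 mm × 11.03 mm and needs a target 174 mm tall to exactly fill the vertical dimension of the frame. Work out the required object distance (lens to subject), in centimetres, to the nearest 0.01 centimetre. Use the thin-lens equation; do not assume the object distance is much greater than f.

Magnification m = h/W = dᵢ/dₒ; combined with 1/f = 1/dₒ + 1/dᵢ this gives dₒ = f·(1 + W/h).
dₒ = 61.1 mm × (1 + 174/11.03) = 61.1 × 16.7752 ≈ 1024.962 mm = 102.496 cm.

102.50 cm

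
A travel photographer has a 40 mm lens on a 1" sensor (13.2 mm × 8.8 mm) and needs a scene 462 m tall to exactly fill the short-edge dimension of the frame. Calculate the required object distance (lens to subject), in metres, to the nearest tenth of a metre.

W: 462 m = 462000 mm.
Magnification m = h/W = dᵢ/dₒ; combined with 1/f = 1/dₒ + 1/dᵢ this gives dₒ = f·(1 + W/h).
dₒ = 40 mm × (1 + 462000/8.8) = 40 × 52501.0000 ≈ 2100040.000 mm = 2100.04 m.

2100.0 m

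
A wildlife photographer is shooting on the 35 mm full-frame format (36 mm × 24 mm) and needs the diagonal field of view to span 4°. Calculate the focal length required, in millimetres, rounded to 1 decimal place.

Sensor diagonal = √(36² + 24²) = √1872.0000 ≈ 43.2666 mm.
From α = 2·arctan(d/2f) we get f = d / (2·tan(α/2)).
With d = 43.2666 mm and α/2 = 2°, tan(α/2) ≈ 0.03492, so f ≈ 43.2666 / 0.06984 ≈ 619.4969 mm.

619.5 mm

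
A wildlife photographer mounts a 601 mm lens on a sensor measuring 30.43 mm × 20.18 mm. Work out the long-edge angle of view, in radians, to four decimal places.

Angle of view α = 2·arctan(w/2f) with w = 30.43 mm and f = 601 mm.
w/2f = 0.02532; arctan(0.02532) ≈ 0.0253 rad, so α ≈ 0.0506 rad.

0.0506 rad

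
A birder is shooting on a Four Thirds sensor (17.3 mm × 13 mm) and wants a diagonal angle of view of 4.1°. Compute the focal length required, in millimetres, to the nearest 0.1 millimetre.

Sensor diagonal = √(17.3² + 13²) = √468.2900 ≈ 21.6400 mm.
From α = 2·arctan(d/2f) we get f = d / (2·tan(α/2)).
With d = 21.6400 mm and α/2 = 2.05°, tan(α/2) ≈ 0.03579, so f ≈ 21.6400 / 0.07159 ≈ 302.2810 mm.

302.3 mm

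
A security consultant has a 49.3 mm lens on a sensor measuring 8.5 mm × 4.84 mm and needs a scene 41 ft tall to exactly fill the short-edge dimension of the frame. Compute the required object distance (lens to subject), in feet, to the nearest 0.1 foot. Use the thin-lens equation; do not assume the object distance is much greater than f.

W: 41 ft × 304.8 mm/ft = 12496.80 mm.
Magnification m = h/W = dᵢ/dₒ; combined with 1/f = 1/dₒ + 1/dᵢ this gives dₒ = f·(1 + W/h).
dₒ = 49.3 mm × (1 + 12496.8/4.84) = 49.3 × 2582.9834 ≈ 127341.081 mm = 127341.081/304.8 ft = 417.786 ft.

417.8 ft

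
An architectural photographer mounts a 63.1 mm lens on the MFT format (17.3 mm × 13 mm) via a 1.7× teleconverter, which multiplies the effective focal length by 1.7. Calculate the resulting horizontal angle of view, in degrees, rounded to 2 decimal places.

Effective focal length f = 63.1 × 1.7 = 107.27 mm.
α = 2·arctan(17.3 / (2 × 107.27)) = 2·arctan(0.08064) ≈ 9.2204°.

9.22°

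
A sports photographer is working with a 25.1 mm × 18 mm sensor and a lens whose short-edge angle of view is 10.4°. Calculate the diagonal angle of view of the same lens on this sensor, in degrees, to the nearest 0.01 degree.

From the short-edge AOV: f = 18 / (2·tan(5.2°)) = 18 / 0.18201 ≈ 98.8934 mm.
Sensor diagonal = √(25.1² + 18²) = √954.0100 ≈ 30.8871 mm.
Diagonal AOV = 2·arctan(30.8871 / (2 × 98.8934)) = 2·arctan(0.15616) ≈ 17.7516°.

17.75°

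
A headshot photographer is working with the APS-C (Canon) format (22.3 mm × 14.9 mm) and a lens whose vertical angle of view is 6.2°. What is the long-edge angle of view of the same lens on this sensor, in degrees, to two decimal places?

9.27°

From the vertical AOV: f = 14.9 / (2·tan(3.1°)) = 14.9 / 0.10832 ≈ 137.5603 mm.
Long-edge AOV = 2·arctan(22.3 / (2 × 137.5603)) = 2·arctan(0.08106) ≈ 9.2680°.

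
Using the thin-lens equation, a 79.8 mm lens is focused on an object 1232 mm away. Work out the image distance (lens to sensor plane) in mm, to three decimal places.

1/dᵢ = 1/f − 1/dₒ = 1/79.8 − 1/1232 = 0.0117196 mm⁻¹.
dᵢ = 1/0.0117196 ≈ 85.3269 mm.

85.327 mm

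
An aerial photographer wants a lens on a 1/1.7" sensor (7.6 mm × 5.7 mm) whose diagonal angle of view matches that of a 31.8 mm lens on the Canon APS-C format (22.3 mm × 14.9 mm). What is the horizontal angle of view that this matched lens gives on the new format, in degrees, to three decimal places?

37.284°

Sensor diagonal = √(22.3² + 14.9²) = √719.3000 ≈ 26.8198 mm.
Sensor diagonal = √(7.6² + 5.7²) = √90.2500 ≈ 9.5000 mm.
Equal diagonal AOV ⇒ f₂ = f₁ · 9.5000/26.8198 = 31.8 × 0.35422 ≈ 11.2641 mm.
Horizontal AOV on the new format = 2·arctan(7.6 / (2 × 11.2641)) = 2·arctan(0.33736) ≈ 37.2842°.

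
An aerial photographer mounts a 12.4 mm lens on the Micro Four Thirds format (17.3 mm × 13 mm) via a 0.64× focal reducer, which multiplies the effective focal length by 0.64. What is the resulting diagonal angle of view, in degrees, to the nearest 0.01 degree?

107.48°

Effective focal length f = 12.4 × 0.64 = 7.936 mm.
Sensor diagonal = √(17.3² + 13²) = √468.2900 ≈ 21.6400 mm.
α = 2·arctan(21.640 / (2 × 7.936)) = 2·arctan(1.36341) ≈ 107.4832°.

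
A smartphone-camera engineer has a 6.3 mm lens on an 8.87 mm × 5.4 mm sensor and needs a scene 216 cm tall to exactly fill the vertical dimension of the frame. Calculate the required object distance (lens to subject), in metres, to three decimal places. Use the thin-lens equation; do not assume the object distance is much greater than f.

W: 216 cm = 2160 mm.
Magnification m = h/W = dᵢ/dₒ; combined with 1/f = 1/dₒ + 1/dᵢ this gives dₒ = f·(1 + W/h).
dₒ = 6.3 mm × (1 + 2160/5.4) = 6.3 × 401.0000 ≈ 2526.300 mm = 2.5263 m.

2.526 m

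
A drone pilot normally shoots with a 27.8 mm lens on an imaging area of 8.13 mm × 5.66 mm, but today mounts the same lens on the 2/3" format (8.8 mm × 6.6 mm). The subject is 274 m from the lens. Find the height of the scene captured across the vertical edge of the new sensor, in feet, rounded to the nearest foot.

213 ft

The focal length stays 27.8 mm; the relevant sensor dimension is now h = 6.6 mm. Object distance dₒ = 274 m = 274000 mm.
Thin-lens field height W = h·(dₒ − f)/f = 6.6 × (274000 − 27.8)/27.8 ≈ 65043.760 mm = 65043.760/304.8 ft = 213.398 ft.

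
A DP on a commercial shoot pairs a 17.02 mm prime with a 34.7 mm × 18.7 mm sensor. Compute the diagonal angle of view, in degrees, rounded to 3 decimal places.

Sensor diagonal = √(34.7² + 18.7²) = √1553.7800 ≈ 39.4180 mm.
Angle of view α = 2·arctan(d/2f) with d = 39.4180 mm and f = 17.02 mm.
d/2f = 1.15799; arctan(1.15799) ≈ 49.1873°, so α ≈ 98.3745°.

98.375°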